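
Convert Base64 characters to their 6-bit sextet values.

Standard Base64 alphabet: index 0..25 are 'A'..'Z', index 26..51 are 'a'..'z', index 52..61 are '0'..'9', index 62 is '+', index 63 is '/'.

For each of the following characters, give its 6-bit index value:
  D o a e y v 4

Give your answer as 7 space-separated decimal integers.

Answer: 3 40 26 30 50 47 56

Derivation:
'D': A..Z range, ord('D') − ord('A') = 3
'o': a..z range, 26 + ord('o') − ord('a') = 40
'a': a..z range, 26 + ord('a') − ord('a') = 26
'e': a..z range, 26 + ord('e') − ord('a') = 30
'y': a..z range, 26 + ord('y') − ord('a') = 50
'v': a..z range, 26 + ord('v') − ord('a') = 47
'4': 0..9 range, 52 + ord('4') − ord('0') = 56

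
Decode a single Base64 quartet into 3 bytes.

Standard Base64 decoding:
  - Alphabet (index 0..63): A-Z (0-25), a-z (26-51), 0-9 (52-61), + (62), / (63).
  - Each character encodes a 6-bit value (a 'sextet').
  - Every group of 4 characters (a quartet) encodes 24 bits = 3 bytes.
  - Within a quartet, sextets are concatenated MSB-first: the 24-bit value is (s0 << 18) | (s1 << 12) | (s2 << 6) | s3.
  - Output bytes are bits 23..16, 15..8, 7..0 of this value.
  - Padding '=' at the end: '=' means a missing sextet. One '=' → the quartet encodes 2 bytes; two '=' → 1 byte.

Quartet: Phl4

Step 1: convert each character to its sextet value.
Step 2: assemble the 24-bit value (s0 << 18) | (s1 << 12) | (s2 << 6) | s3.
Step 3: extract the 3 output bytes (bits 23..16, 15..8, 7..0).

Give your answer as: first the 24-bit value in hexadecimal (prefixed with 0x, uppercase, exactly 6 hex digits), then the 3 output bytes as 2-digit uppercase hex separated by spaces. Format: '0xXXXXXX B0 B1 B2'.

Sextets: P=15, h=33, l=37, 4=56
24-bit: (15<<18) | (33<<12) | (37<<6) | 56
      = 0x3C0000 | 0x021000 | 0x000940 | 0x000038
      = 0x3E1978
Bytes: (v>>16)&0xFF=3E, (v>>8)&0xFF=19, v&0xFF=78

Answer: 0x3E1978 3E 19 78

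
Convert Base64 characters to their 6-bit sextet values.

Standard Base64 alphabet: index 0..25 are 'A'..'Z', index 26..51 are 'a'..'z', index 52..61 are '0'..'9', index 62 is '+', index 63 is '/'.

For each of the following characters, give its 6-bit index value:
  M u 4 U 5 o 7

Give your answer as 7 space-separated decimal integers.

'M': A..Z range, ord('M') − ord('A') = 12
'u': a..z range, 26 + ord('u') − ord('a') = 46
'4': 0..9 range, 52 + ord('4') − ord('0') = 56
'U': A..Z range, ord('U') − ord('A') = 20
'5': 0..9 range, 52 + ord('5') − ord('0') = 57
'o': a..z range, 26 + ord('o') − ord('a') = 40
'7': 0..9 range, 52 + ord('7') − ord('0') = 59

Answer: 12 46 56 20 57 40 59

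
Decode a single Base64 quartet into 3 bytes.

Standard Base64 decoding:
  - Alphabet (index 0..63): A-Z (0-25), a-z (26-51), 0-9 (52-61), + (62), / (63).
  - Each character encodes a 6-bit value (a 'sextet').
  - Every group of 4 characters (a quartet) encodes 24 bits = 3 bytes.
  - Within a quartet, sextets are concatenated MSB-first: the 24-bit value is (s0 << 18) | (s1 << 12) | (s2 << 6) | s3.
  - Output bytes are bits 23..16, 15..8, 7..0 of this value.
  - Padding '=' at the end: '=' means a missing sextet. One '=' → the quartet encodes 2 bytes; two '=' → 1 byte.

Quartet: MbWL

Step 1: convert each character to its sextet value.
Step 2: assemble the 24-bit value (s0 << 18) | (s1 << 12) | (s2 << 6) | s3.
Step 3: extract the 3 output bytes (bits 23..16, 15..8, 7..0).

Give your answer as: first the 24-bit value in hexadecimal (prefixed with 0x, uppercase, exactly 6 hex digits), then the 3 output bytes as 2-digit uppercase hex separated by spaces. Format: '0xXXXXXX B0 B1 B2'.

Sextets: M=12, b=27, W=22, L=11
24-bit: (12<<18) | (27<<12) | (22<<6) | 11
      = 0x300000 | 0x01B000 | 0x000580 | 0x00000B
      = 0x31B58B
Bytes: (v>>16)&0xFF=31, (v>>8)&0xFF=B5, v&0xFF=8B

Answer: 0x31B58B 31 B5 8B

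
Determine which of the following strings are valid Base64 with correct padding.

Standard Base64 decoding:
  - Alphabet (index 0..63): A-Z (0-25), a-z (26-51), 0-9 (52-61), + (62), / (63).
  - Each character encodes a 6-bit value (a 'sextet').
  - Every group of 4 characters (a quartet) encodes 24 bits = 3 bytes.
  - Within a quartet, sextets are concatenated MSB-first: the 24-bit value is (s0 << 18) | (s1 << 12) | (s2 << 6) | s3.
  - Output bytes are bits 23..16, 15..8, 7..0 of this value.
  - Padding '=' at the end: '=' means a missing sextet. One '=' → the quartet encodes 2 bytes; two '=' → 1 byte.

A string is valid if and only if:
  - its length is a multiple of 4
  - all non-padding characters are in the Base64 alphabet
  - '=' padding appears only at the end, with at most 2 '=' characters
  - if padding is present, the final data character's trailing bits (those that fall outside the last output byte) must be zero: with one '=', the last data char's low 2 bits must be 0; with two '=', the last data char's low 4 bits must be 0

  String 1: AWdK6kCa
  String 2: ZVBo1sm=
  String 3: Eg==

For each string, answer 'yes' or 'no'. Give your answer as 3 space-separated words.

String 1: 'AWdK6kCa' → valid
String 2: 'ZVBo1sm=' → invalid (bad trailing bits)
String 3: 'Eg==' → valid

Answer: yes no yes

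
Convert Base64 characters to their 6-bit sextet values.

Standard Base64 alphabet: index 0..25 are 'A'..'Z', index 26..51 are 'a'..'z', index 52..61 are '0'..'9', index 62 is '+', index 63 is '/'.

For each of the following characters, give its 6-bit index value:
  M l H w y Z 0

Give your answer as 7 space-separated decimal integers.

Answer: 12 37 7 48 50 25 52

Derivation:
'M': A..Z range, ord('M') − ord('A') = 12
'l': a..z range, 26 + ord('l') − ord('a') = 37
'H': A..Z range, ord('H') − ord('A') = 7
'w': a..z range, 26 + ord('w') − ord('a') = 48
'y': a..z range, 26 + ord('y') − ord('a') = 50
'Z': A..Z range, ord('Z') − ord('A') = 25
'0': 0..9 range, 52 + ord('0') − ord('0') = 52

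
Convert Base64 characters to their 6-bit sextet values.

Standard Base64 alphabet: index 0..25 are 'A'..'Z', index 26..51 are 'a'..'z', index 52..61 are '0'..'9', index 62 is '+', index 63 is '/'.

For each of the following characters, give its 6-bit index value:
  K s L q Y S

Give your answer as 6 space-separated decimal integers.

Answer: 10 44 11 42 24 18

Derivation:
'K': A..Z range, ord('K') − ord('A') = 10
's': a..z range, 26 + ord('s') − ord('a') = 44
'L': A..Z range, ord('L') − ord('A') = 11
'q': a..z range, 26 + ord('q') − ord('a') = 42
'Y': A..Z range, ord('Y') − ord('A') = 24
'S': A..Z range, ord('S') − ord('A') = 18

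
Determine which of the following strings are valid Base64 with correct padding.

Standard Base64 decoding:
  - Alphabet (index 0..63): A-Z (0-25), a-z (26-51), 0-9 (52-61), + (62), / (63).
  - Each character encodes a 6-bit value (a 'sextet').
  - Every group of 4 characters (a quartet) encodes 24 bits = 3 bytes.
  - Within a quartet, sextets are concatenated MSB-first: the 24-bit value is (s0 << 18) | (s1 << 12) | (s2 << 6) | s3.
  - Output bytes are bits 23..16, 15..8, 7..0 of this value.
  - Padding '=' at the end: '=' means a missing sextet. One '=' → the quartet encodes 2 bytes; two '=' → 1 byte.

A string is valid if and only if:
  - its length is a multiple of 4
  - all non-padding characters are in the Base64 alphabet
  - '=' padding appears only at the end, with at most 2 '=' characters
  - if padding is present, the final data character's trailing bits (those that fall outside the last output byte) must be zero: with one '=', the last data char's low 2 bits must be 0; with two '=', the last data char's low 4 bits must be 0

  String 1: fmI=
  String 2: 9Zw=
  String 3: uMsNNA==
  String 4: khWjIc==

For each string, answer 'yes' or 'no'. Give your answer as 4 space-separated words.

String 1: 'fmI=' → valid
String 2: '9Zw=' → valid
String 3: 'uMsNNA==' → valid
String 4: 'khWjIc==' → invalid (bad trailing bits)

Answer: yes yes yes no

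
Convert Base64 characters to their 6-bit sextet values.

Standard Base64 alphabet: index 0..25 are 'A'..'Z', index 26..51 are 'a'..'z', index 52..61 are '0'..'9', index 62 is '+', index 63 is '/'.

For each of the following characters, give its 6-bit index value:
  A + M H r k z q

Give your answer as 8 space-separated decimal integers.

'A': A..Z range, ord('A') − ord('A') = 0
'+': index 62
'M': A..Z range, ord('M') − ord('A') = 12
'H': A..Z range, ord('H') − ord('A') = 7
'r': a..z range, 26 + ord('r') − ord('a') = 43
'k': a..z range, 26 + ord('k') − ord('a') = 36
'z': a..z range, 26 + ord('z') − ord('a') = 51
'q': a..z range, 26 + ord('q') − ord('a') = 42

Answer: 0 62 12 7 43 36 51 42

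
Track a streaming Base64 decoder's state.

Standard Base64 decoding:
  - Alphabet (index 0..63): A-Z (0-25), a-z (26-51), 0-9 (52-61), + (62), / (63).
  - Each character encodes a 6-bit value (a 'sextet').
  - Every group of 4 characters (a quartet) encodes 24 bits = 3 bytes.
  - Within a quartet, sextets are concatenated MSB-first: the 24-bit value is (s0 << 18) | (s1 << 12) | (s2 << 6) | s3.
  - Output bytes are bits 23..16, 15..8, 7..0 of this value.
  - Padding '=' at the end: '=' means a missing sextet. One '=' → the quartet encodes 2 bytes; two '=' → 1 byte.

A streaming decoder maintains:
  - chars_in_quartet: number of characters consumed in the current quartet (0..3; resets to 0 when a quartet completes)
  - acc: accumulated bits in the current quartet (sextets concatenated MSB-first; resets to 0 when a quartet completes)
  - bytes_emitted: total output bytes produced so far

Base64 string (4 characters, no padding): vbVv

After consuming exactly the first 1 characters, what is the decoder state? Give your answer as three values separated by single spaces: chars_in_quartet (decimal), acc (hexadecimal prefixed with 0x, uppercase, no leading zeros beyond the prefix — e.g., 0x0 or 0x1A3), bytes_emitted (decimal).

Answer: 1 0x2F 0

Derivation:
After char 0 ('v'=47): chars_in_quartet=1 acc=0x2F bytes_emitted=0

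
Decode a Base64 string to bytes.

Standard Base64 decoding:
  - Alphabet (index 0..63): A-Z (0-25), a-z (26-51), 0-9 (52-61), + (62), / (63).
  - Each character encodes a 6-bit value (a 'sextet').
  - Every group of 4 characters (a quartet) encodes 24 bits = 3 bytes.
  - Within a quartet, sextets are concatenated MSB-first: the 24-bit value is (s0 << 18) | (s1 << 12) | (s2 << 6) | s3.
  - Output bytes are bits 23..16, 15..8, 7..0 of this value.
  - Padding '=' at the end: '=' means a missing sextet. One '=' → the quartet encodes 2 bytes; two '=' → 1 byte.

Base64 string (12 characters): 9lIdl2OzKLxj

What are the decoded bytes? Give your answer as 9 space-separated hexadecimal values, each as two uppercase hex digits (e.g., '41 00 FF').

Answer: F6 52 1D 97 63 B3 28 BC 63

Derivation:
After char 0 ('9'=61): chars_in_quartet=1 acc=0x3D bytes_emitted=0
After char 1 ('l'=37): chars_in_quartet=2 acc=0xF65 bytes_emitted=0
After char 2 ('I'=8): chars_in_quartet=3 acc=0x3D948 bytes_emitted=0
After char 3 ('d'=29): chars_in_quartet=4 acc=0xF6521D -> emit F6 52 1D, reset; bytes_emitted=3
After char 4 ('l'=37): chars_in_quartet=1 acc=0x25 bytes_emitted=3
After char 5 ('2'=54): chars_in_quartet=2 acc=0x976 bytes_emitted=3
After char 6 ('O'=14): chars_in_quartet=3 acc=0x25D8E bytes_emitted=3
After char 7 ('z'=51): chars_in_quartet=4 acc=0x9763B3 -> emit 97 63 B3, reset; bytes_emitted=6
After char 8 ('K'=10): chars_in_quartet=1 acc=0xA bytes_emitted=6
After char 9 ('L'=11): chars_in_quartet=2 acc=0x28B bytes_emitted=6
After char 10 ('x'=49): chars_in_quartet=3 acc=0xA2F1 bytes_emitted=6
After char 11 ('j'=35): chars_in_quartet=4 acc=0x28BC63 -> emit 28 BC 63, reset; bytes_emitted=9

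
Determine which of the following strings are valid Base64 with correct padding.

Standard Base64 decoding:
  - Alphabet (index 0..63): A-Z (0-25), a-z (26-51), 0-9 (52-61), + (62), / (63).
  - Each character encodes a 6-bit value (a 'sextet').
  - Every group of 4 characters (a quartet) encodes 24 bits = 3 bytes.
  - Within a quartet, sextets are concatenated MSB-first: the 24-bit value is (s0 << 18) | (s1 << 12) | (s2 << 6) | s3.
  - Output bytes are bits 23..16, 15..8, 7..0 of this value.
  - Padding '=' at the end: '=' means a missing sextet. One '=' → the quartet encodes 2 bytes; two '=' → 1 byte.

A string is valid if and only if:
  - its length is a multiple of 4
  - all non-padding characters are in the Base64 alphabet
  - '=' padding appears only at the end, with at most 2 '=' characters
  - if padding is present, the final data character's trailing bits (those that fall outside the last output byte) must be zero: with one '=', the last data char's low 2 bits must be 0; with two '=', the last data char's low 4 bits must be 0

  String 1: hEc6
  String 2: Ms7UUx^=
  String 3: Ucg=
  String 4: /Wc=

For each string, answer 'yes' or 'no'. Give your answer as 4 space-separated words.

Answer: yes no yes yes

Derivation:
String 1: 'hEc6' → valid
String 2: 'Ms7UUx^=' → invalid (bad char(s): ['^'])
String 3: 'Ucg=' → valid
String 4: '/Wc=' → valid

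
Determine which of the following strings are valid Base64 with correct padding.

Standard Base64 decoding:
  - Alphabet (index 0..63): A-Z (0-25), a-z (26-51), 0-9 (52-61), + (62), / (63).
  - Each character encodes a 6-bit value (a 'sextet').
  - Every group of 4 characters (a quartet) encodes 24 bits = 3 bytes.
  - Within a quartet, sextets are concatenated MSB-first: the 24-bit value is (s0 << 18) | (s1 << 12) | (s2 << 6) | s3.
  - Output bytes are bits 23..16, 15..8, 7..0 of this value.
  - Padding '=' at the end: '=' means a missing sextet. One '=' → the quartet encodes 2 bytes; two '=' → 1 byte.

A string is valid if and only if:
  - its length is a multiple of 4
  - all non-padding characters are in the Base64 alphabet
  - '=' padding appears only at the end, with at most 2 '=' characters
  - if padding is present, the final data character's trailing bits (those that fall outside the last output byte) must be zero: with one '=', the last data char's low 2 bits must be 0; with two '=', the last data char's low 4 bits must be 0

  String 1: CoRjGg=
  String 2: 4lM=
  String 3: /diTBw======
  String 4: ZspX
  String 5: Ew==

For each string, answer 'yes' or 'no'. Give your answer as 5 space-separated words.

String 1: 'CoRjGg=' → invalid (len=7 not mult of 4)
String 2: '4lM=' → valid
String 3: '/diTBw======' → invalid (6 pad chars (max 2))
String 4: 'ZspX' → valid
String 5: 'Ew==' → valid

Answer: no yes no yes yes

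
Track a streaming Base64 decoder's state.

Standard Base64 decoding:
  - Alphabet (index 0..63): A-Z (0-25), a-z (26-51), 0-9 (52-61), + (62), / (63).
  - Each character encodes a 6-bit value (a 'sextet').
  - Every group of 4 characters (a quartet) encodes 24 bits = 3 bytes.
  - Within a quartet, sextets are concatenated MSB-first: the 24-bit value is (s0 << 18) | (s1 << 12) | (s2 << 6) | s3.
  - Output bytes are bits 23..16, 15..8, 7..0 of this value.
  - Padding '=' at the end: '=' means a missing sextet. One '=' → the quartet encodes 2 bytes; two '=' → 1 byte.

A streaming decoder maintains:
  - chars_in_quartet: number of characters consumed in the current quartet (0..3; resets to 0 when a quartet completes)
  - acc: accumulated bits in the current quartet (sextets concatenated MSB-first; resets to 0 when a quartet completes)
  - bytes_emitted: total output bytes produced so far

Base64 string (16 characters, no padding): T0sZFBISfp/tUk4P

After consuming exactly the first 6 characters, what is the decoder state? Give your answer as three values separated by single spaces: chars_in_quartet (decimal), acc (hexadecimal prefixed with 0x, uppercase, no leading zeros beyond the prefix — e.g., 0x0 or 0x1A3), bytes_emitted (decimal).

After char 0 ('T'=19): chars_in_quartet=1 acc=0x13 bytes_emitted=0
After char 1 ('0'=52): chars_in_quartet=2 acc=0x4F4 bytes_emitted=0
After char 2 ('s'=44): chars_in_quartet=3 acc=0x13D2C bytes_emitted=0
After char 3 ('Z'=25): chars_in_quartet=4 acc=0x4F4B19 -> emit 4F 4B 19, reset; bytes_emitted=3
After char 4 ('F'=5): chars_in_quartet=1 acc=0x5 bytes_emitted=3
After char 5 ('B'=1): chars_in_quartet=2 acc=0x141 bytes_emitted=3

Answer: 2 0x141 3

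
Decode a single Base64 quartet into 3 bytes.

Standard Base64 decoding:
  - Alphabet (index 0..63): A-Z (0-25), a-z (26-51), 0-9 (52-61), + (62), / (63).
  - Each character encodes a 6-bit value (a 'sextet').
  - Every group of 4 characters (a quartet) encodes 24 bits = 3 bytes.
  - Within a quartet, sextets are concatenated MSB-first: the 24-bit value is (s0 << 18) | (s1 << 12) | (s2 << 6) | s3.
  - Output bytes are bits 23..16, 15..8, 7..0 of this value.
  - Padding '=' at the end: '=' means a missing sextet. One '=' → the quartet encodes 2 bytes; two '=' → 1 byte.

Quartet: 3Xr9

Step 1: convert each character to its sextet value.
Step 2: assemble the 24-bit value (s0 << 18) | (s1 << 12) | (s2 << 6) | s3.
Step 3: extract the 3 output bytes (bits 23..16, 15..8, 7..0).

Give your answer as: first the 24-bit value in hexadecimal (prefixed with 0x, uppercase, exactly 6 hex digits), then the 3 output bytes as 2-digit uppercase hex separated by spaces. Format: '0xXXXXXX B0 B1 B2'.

Answer: 0xDD7AFD DD 7A FD

Derivation:
Sextets: 3=55, X=23, r=43, 9=61
24-bit: (55<<18) | (23<<12) | (43<<6) | 61
      = 0xDC0000 | 0x017000 | 0x000AC0 | 0x00003D
      = 0xDD7AFD
Bytes: (v>>16)&0xFF=DD, (v>>8)&0xFF=7A, v&0xFF=FD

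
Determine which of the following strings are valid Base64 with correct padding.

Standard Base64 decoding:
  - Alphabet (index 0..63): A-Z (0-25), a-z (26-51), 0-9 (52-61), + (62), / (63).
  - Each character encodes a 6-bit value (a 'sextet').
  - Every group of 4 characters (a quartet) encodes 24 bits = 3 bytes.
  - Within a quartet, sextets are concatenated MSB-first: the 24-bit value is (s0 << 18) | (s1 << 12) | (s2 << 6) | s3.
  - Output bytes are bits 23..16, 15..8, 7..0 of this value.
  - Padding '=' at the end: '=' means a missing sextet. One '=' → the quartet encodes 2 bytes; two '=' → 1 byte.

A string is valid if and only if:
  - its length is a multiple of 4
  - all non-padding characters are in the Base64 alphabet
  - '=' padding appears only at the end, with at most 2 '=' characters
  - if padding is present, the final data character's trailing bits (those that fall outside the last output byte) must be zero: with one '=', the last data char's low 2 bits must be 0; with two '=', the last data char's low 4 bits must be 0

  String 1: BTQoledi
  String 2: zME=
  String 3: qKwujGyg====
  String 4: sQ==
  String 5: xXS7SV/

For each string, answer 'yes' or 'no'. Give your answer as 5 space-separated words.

Answer: yes yes no yes no

Derivation:
String 1: 'BTQoledi' → valid
String 2: 'zME=' → valid
String 3: 'qKwujGyg====' → invalid (4 pad chars (max 2))
String 4: 'sQ==' → valid
String 5: 'xXS7SV/' → invalid (len=7 not mult of 4)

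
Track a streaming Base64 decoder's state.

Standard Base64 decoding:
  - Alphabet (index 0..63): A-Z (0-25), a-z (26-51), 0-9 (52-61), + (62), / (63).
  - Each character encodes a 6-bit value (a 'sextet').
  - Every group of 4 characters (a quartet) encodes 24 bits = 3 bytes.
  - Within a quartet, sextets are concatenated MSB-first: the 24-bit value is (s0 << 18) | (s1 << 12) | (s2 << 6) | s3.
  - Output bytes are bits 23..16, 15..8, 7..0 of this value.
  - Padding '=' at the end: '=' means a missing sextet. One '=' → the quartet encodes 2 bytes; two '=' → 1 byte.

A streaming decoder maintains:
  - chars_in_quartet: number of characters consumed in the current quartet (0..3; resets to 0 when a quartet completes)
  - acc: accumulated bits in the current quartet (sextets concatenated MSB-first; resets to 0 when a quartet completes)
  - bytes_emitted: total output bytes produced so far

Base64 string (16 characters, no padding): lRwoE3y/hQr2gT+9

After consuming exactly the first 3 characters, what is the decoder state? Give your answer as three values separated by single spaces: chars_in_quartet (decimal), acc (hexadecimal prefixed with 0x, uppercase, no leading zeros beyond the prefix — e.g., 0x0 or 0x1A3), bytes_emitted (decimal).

After char 0 ('l'=37): chars_in_quartet=1 acc=0x25 bytes_emitted=0
After char 1 ('R'=17): chars_in_quartet=2 acc=0x951 bytes_emitted=0
After char 2 ('w'=48): chars_in_quartet=3 acc=0x25470 bytes_emitted=0

Answer: 3 0x25470 0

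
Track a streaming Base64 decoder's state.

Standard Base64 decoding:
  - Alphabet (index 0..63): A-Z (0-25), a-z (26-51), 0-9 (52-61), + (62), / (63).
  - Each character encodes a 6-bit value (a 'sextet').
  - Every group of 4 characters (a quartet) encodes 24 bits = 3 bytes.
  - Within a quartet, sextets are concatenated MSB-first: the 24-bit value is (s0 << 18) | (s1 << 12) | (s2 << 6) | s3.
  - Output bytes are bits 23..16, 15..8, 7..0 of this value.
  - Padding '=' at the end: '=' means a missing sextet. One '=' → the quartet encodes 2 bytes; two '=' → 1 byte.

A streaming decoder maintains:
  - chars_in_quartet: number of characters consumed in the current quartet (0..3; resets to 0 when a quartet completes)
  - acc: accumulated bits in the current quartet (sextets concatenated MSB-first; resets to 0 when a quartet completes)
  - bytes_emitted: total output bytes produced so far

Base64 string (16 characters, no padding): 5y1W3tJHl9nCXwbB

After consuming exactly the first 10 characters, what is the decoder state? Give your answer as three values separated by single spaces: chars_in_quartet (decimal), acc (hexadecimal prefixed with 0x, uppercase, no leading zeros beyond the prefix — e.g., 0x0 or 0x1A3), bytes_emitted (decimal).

After char 0 ('5'=57): chars_in_quartet=1 acc=0x39 bytes_emitted=0
After char 1 ('y'=50): chars_in_quartet=2 acc=0xE72 bytes_emitted=0
After char 2 ('1'=53): chars_in_quartet=3 acc=0x39CB5 bytes_emitted=0
After char 3 ('W'=22): chars_in_quartet=4 acc=0xE72D56 -> emit E7 2D 56, reset; bytes_emitted=3
After char 4 ('3'=55): chars_in_quartet=1 acc=0x37 bytes_emitted=3
After char 5 ('t'=45): chars_in_quartet=2 acc=0xDED bytes_emitted=3
After char 6 ('J'=9): chars_in_quartet=3 acc=0x37B49 bytes_emitted=3
After char 7 ('H'=7): chars_in_quartet=4 acc=0xDED247 -> emit DE D2 47, reset; bytes_emitted=6
After char 8 ('l'=37): chars_in_quartet=1 acc=0x25 bytes_emitted=6
After char 9 ('9'=61): chars_in_quartet=2 acc=0x97D bytes_emitted=6

Answer: 2 0x97D 6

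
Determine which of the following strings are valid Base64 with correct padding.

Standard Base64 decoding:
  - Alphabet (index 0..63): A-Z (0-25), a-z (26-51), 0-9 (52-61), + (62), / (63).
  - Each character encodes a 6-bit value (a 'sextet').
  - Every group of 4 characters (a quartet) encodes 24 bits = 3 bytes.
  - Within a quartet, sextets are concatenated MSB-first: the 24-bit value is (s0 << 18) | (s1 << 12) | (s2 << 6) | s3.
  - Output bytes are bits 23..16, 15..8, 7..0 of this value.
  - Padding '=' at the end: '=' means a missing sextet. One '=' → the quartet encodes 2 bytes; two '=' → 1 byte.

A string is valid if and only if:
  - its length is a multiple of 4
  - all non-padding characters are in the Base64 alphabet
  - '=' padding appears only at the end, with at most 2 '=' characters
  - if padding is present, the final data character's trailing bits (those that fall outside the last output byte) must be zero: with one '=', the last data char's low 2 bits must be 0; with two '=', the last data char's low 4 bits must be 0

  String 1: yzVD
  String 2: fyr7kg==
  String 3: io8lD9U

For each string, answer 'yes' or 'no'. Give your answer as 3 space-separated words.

String 1: 'yzVD' → valid
String 2: 'fyr7kg==' → valid
String 3: 'io8lD9U' → invalid (len=7 not mult of 4)

Answer: yes yes no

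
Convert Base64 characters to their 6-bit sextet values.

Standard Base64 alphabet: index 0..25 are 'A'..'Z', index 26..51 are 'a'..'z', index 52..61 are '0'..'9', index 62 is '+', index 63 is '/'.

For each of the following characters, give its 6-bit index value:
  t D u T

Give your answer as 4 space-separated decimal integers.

't': a..z range, 26 + ord('t') − ord('a') = 45
'D': A..Z range, ord('D') − ord('A') = 3
'u': a..z range, 26 + ord('u') − ord('a') = 46
'T': A..Z range, ord('T') − ord('A') = 19

Answer: 45 3 46 19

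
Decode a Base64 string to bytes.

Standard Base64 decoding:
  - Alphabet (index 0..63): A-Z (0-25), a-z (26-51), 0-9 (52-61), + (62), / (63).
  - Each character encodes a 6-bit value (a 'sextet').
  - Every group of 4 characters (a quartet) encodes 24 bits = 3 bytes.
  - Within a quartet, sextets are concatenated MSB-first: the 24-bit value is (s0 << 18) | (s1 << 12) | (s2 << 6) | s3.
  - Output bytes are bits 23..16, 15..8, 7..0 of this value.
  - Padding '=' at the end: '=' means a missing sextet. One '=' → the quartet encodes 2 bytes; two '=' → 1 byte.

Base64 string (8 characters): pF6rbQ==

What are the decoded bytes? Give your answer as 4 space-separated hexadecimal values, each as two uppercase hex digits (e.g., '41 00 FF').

After char 0 ('p'=41): chars_in_quartet=1 acc=0x29 bytes_emitted=0
After char 1 ('F'=5): chars_in_quartet=2 acc=0xA45 bytes_emitted=0
After char 2 ('6'=58): chars_in_quartet=3 acc=0x2917A bytes_emitted=0
After char 3 ('r'=43): chars_in_quartet=4 acc=0xA45EAB -> emit A4 5E AB, reset; bytes_emitted=3
After char 4 ('b'=27): chars_in_quartet=1 acc=0x1B bytes_emitted=3
After char 5 ('Q'=16): chars_in_quartet=2 acc=0x6D0 bytes_emitted=3
Padding '==': partial quartet acc=0x6D0 -> emit 6D; bytes_emitted=4

Answer: A4 5E AB 6D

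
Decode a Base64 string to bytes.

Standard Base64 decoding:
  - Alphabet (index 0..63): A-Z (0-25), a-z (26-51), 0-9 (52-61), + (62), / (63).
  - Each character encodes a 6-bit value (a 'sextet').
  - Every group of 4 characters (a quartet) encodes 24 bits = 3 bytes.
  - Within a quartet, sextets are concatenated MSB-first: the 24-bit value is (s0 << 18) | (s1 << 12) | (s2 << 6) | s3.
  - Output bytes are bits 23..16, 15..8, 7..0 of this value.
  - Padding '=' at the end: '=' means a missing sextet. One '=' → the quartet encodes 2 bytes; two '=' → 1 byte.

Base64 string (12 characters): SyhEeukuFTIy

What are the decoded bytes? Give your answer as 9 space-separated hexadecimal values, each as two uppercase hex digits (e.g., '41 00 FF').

Answer: 4B 28 44 7A E9 2E 15 32 32

Derivation:
After char 0 ('S'=18): chars_in_quartet=1 acc=0x12 bytes_emitted=0
After char 1 ('y'=50): chars_in_quartet=2 acc=0x4B2 bytes_emitted=0
After char 2 ('h'=33): chars_in_quartet=3 acc=0x12CA1 bytes_emitted=0
After char 3 ('E'=4): chars_in_quartet=4 acc=0x4B2844 -> emit 4B 28 44, reset; bytes_emitted=3
After char 4 ('e'=30): chars_in_quartet=1 acc=0x1E bytes_emitted=3
After char 5 ('u'=46): chars_in_quartet=2 acc=0x7AE bytes_emitted=3
After char 6 ('k'=36): chars_in_quartet=3 acc=0x1EBA4 bytes_emitted=3
After char 7 ('u'=46): chars_in_quartet=4 acc=0x7AE92E -> emit 7A E9 2E, reset; bytes_emitted=6
After char 8 ('F'=5): chars_in_quartet=1 acc=0x5 bytes_emitted=6
After char 9 ('T'=19): chars_in_quartet=2 acc=0x153 bytes_emitted=6
After char 10 ('I'=8): chars_in_quartet=3 acc=0x54C8 bytes_emitted=6
After char 11 ('y'=50): chars_in_quartet=4 acc=0x153232 -> emit 15 32 32, reset; bytes_emitted=9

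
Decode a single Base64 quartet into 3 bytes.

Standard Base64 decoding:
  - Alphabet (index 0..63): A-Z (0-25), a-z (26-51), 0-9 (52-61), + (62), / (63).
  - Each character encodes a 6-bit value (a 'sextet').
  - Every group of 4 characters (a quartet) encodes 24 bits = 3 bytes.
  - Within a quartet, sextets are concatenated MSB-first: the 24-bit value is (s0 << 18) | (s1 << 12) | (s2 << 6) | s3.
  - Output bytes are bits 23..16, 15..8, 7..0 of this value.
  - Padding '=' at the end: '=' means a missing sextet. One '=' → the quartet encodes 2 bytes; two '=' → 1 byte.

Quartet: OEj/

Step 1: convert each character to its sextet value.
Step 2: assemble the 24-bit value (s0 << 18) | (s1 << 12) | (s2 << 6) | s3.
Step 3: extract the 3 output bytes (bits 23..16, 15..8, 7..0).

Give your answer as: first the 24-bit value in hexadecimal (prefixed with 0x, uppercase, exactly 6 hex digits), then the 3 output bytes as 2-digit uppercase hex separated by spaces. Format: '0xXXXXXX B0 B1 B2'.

Answer: 0x3848FF 38 48 FF

Derivation:
Sextets: O=14, E=4, j=35, /=63
24-bit: (14<<18) | (4<<12) | (35<<6) | 63
      = 0x380000 | 0x004000 | 0x0008C0 | 0x00003F
      = 0x3848FF
Bytes: (v>>16)&0xFF=38, (v>>8)&0xFF=48, v&0xFF=FF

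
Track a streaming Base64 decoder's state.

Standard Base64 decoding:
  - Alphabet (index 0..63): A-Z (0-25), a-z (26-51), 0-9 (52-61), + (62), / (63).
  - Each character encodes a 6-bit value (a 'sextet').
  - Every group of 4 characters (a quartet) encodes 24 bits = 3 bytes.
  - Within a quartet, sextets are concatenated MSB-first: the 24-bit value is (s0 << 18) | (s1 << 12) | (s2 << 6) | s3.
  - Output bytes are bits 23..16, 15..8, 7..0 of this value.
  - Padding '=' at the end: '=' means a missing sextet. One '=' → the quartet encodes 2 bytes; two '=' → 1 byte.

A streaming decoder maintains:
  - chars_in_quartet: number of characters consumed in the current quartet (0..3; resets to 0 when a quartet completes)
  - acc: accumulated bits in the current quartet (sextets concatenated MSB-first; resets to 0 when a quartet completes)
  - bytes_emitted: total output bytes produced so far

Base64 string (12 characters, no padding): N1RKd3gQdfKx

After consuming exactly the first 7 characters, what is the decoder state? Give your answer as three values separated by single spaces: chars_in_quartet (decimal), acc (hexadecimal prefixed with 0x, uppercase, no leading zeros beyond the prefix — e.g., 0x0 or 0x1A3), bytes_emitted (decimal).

Answer: 3 0x1DDE0 3

Derivation:
After char 0 ('N'=13): chars_in_quartet=1 acc=0xD bytes_emitted=0
After char 1 ('1'=53): chars_in_quartet=2 acc=0x375 bytes_emitted=0
After char 2 ('R'=17): chars_in_quartet=3 acc=0xDD51 bytes_emitted=0
After char 3 ('K'=10): chars_in_quartet=4 acc=0x37544A -> emit 37 54 4A, reset; bytes_emitted=3
After char 4 ('d'=29): chars_in_quartet=1 acc=0x1D bytes_emitted=3
After char 5 ('3'=55): chars_in_quartet=2 acc=0x777 bytes_emitted=3
After char 6 ('g'=32): chars_in_quartet=3 acc=0x1DDE0 bytes_emitted=3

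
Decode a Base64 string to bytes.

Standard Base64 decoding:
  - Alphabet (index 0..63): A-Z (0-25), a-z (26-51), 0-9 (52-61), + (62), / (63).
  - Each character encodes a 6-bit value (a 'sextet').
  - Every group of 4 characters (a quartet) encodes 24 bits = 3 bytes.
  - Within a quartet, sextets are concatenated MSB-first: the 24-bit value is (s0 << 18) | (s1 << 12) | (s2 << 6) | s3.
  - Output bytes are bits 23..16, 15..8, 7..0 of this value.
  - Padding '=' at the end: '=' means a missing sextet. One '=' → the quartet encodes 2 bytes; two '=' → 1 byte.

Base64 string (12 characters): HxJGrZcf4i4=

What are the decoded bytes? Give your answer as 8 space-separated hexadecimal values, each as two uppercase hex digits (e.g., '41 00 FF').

After char 0 ('H'=7): chars_in_quartet=1 acc=0x7 bytes_emitted=0
After char 1 ('x'=49): chars_in_quartet=2 acc=0x1F1 bytes_emitted=0
After char 2 ('J'=9): chars_in_quartet=3 acc=0x7C49 bytes_emitted=0
After char 3 ('G'=6): chars_in_quartet=4 acc=0x1F1246 -> emit 1F 12 46, reset; bytes_emitted=3
After char 4 ('r'=43): chars_in_quartet=1 acc=0x2B bytes_emitted=3
After char 5 ('Z'=25): chars_in_quartet=2 acc=0xAD9 bytes_emitted=3
After char 6 ('c'=28): chars_in_quartet=3 acc=0x2B65C bytes_emitted=3
After char 7 ('f'=31): chars_in_quartet=4 acc=0xAD971F -> emit AD 97 1F, reset; bytes_emitted=6
After char 8 ('4'=56): chars_in_quartet=1 acc=0x38 bytes_emitted=6
After char 9 ('i'=34): chars_in_quartet=2 acc=0xE22 bytes_emitted=6
After char 10 ('4'=56): chars_in_quartet=3 acc=0x388B8 bytes_emitted=6
Padding '=': partial quartet acc=0x388B8 -> emit E2 2E; bytes_emitted=8

Answer: 1F 12 46 AD 97 1F E2 2E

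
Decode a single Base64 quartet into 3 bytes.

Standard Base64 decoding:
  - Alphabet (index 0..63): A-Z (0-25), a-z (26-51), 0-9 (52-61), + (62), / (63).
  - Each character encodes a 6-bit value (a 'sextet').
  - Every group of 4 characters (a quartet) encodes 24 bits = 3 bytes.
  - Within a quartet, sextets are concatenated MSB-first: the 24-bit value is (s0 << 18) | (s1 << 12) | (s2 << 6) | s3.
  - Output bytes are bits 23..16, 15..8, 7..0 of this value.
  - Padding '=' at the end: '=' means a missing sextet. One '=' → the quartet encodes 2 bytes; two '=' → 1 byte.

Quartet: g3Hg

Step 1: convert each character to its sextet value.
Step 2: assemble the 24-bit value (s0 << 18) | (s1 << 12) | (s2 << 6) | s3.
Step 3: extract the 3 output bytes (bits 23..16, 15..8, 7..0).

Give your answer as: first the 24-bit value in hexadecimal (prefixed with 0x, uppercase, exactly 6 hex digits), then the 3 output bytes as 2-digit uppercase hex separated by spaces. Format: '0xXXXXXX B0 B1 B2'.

Sextets: g=32, 3=55, H=7, g=32
24-bit: (32<<18) | (55<<12) | (7<<6) | 32
      = 0x800000 | 0x037000 | 0x0001C0 | 0x000020
      = 0x8371E0
Bytes: (v>>16)&0xFF=83, (v>>8)&0xFF=71, v&0xFF=E0

Answer: 0x8371E0 83 71 E0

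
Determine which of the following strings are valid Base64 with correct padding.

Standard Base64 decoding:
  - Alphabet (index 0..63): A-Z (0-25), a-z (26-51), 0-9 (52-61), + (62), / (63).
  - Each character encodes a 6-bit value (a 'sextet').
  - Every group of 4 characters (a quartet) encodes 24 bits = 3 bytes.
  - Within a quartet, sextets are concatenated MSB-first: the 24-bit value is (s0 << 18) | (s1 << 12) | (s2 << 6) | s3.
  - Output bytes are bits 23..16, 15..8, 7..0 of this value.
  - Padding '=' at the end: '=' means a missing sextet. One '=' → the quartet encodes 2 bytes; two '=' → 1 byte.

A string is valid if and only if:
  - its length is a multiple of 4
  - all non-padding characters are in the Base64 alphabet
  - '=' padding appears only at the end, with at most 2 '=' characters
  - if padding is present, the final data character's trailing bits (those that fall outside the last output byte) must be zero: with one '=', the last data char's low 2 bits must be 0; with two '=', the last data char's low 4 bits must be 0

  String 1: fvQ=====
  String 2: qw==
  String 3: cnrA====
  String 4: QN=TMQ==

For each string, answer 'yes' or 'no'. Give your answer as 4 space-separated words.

Answer: no yes no no

Derivation:
String 1: 'fvQ=====' → invalid (5 pad chars (max 2))
String 2: 'qw==' → valid
String 3: 'cnrA====' → invalid (4 pad chars (max 2))
String 4: 'QN=TMQ==' → invalid (bad char(s): ['=']; '=' in middle)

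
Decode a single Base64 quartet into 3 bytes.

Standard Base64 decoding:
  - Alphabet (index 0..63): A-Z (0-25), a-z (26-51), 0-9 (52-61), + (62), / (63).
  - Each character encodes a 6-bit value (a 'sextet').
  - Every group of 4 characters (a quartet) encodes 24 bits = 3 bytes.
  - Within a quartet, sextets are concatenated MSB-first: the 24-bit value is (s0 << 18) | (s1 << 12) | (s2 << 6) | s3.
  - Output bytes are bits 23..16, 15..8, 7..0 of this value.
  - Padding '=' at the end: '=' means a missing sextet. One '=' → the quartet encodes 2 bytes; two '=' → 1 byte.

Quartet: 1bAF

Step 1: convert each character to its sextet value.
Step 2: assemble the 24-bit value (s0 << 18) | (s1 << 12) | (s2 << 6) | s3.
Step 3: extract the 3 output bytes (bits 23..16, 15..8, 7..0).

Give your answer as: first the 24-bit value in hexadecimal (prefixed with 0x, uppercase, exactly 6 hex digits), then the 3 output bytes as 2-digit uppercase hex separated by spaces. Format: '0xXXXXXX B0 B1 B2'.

Sextets: 1=53, b=27, A=0, F=5
24-bit: (53<<18) | (27<<12) | (0<<6) | 5
      = 0xD40000 | 0x01B000 | 0x000000 | 0x000005
      = 0xD5B005
Bytes: (v>>16)&0xFF=D5, (v>>8)&0xFF=B0, v&0xFF=05

Answer: 0xD5B005 D5 B0 05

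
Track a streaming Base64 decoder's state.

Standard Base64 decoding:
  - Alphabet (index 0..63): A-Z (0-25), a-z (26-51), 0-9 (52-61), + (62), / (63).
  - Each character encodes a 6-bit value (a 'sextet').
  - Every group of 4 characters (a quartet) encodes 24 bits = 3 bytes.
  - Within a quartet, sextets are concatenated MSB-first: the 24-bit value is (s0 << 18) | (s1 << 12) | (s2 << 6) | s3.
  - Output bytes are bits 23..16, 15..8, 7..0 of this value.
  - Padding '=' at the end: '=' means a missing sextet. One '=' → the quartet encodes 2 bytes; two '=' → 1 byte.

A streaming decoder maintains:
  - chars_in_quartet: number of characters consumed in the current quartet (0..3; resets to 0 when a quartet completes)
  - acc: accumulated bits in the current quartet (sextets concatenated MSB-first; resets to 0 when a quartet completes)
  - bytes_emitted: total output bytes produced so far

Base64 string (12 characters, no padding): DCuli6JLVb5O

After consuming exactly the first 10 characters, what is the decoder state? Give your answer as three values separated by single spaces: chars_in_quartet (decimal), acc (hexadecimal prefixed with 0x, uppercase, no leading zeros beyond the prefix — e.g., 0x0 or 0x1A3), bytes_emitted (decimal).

Answer: 2 0x55B 6

Derivation:
After char 0 ('D'=3): chars_in_quartet=1 acc=0x3 bytes_emitted=0
After char 1 ('C'=2): chars_in_quartet=2 acc=0xC2 bytes_emitted=0
After char 2 ('u'=46): chars_in_quartet=3 acc=0x30AE bytes_emitted=0
After char 3 ('l'=37): chars_in_quartet=4 acc=0xC2BA5 -> emit 0C 2B A5, reset; bytes_emitted=3
After char 4 ('i'=34): chars_in_quartet=1 acc=0x22 bytes_emitted=3
After char 5 ('6'=58): chars_in_quartet=2 acc=0x8BA bytes_emitted=3
After char 6 ('J'=9): chars_in_quartet=3 acc=0x22E89 bytes_emitted=3
After char 7 ('L'=11): chars_in_quartet=4 acc=0x8BA24B -> emit 8B A2 4B, reset; bytes_emitted=6
After char 8 ('V'=21): chars_in_quartet=1 acc=0x15 bytes_emitted=6
After char 9 ('b'=27): chars_in_quartet=2 acc=0x55B bytes_emitted=6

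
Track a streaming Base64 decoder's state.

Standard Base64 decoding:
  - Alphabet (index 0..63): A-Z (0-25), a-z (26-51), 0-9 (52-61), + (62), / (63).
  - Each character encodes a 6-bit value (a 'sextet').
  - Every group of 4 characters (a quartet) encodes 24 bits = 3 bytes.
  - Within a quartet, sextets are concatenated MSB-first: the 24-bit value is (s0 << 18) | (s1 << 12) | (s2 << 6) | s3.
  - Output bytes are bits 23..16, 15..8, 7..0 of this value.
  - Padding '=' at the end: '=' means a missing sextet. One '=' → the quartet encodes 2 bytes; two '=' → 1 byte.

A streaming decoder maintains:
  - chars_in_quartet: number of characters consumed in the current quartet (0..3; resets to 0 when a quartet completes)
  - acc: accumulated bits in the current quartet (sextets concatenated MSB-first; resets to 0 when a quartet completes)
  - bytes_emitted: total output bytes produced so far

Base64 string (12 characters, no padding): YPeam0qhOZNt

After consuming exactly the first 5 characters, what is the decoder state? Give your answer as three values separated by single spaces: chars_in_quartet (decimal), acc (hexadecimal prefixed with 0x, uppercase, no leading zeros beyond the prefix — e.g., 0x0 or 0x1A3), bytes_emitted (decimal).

Answer: 1 0x26 3

Derivation:
After char 0 ('Y'=24): chars_in_quartet=1 acc=0x18 bytes_emitted=0
After char 1 ('P'=15): chars_in_quartet=2 acc=0x60F bytes_emitted=0
After char 2 ('e'=30): chars_in_quartet=3 acc=0x183DE bytes_emitted=0
After char 3 ('a'=26): chars_in_quartet=4 acc=0x60F79A -> emit 60 F7 9A, reset; bytes_emitted=3
After char 4 ('m'=38): chars_in_quartet=1 acc=0x26 bytes_emitted=3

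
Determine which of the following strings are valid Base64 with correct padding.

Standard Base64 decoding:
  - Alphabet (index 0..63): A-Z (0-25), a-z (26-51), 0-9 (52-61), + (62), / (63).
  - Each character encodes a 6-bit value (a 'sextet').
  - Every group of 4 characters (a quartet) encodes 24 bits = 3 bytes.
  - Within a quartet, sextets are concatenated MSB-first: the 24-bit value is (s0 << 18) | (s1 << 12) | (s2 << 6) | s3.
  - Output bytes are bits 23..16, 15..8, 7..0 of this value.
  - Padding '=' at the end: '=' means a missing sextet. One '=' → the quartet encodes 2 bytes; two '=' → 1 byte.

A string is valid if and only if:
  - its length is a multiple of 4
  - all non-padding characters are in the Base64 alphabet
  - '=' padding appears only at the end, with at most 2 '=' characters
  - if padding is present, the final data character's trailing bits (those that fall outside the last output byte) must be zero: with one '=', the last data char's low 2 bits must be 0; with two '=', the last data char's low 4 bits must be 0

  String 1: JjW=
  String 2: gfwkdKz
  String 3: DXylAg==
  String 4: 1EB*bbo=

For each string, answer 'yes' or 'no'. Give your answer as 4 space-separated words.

Answer: no no yes no

Derivation:
String 1: 'JjW=' → invalid (bad trailing bits)
String 2: 'gfwkdKz' → invalid (len=7 not mult of 4)
String 3: 'DXylAg==' → valid
String 4: '1EB*bbo=' → invalid (bad char(s): ['*'])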